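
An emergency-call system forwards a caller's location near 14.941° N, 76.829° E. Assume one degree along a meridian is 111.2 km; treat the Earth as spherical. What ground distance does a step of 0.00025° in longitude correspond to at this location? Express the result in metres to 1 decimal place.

26.9 metres

One degree of longitude here spans 111200 × cos 14.941° = 111200 × 0.9662 ≈ 107441 m; 0.00025° of that is 26.8601 m.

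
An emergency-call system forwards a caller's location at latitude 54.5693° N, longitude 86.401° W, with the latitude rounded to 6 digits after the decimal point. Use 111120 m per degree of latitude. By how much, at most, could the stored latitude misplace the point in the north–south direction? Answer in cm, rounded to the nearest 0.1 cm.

5.6 cm

Rounding to 6 decimal places leaves the latitude within ±5e-07° of the true value.
Along the meridian that is 5e-07° × 111120 m/° = 0.05556 m.
That is 0.05556 m = 5.556 cm.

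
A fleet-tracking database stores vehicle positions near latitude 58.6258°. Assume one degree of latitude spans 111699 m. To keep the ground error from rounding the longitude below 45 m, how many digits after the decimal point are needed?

3

At 58.6258° one degree of longitude covers 111699 × cos 58.6258° ≈ 111699 × 0.5206 ≈ 58153.3 m.
Rounding to N decimal places gives at most 0.5 × 10⁻ᴺ degrees of error, i.e. 0.5 × 10⁻ᴺ × 58153.3 m.
Need 0.5 × 58153.3 × 10⁻ᴺ ≤ 45 → 10⁻ᴺ ≤ 1.548e-03, so N ≥ 2.81.
N = 2 would give 291 m (too coarse); N = 3 gives 29.1 m ≤ 45 m.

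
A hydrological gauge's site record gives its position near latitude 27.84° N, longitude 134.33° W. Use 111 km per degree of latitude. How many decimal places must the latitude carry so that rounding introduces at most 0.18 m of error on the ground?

One degree of latitude covers 111000 m.
Rounding to N decimal places gives at most 0.5 × 10⁻ᴺ degrees of error, i.e. 0.5 × 10⁻ᴺ × 111000 m.
Need 0.5 × 111000 × 10⁻ᴺ ≤ 0.18 → 10⁻ᴺ ≤ 3.243e-06, so N ≥ 5.49.
At 5 places the error can reach 0.555 m, but 6 places keeps it to 0.0555 m.

6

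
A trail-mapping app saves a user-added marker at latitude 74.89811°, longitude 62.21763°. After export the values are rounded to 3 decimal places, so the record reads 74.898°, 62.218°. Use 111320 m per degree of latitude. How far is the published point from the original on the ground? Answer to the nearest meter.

16 meters

The latitude changed by +0.00011° and the longitude by -0.00037°.
North–south shift: 0.00011 × 111320 = 12.2452 m.
East–west at this latitude: -0.00037° × 111320 × cos 74.898° ≈ -0.00037 × 29003.1 = -10.7312 m.
Combined displacement = (12.2452² + 10.7312²)^½ ≈ 16.282 m.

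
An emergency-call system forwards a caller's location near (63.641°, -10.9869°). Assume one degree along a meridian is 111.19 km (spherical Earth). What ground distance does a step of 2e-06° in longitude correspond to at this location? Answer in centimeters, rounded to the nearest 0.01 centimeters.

9.87 centimeters

2e-06° of longitude at 63.641° is 2e-06 × 111190 × cos 63.641° ≈ 2e-06 × 49367.7 = 0.0987354 m.
That is 0.0987354 m = 9.8735 cm.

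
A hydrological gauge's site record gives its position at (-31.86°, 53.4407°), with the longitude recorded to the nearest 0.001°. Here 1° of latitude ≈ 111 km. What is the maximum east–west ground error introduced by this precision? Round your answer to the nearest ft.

155 ft

Rounding to 3 decimal places leaves the longitude within ±0.0005° of the true value.
At latitude 31.86° a degree of longitude spans 111000 m × cos 31.86° = 111000 × 0.8493 ≈ 94276.8 m.
Maximum E–W displacement: 0.0005 × 94276.8 = 47.1384 m.
In feet: 47.1384 m ÷ 0.3048 ≈ 154.65 ft.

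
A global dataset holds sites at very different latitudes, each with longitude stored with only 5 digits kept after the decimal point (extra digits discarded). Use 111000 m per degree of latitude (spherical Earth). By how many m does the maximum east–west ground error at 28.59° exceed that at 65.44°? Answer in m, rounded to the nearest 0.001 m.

0.513 m

Truncating at 5 decimal places can drop up to a full unit in the last place, so the longitude may be off by as much as 1e-05°.
Error at 28.59° = 1e-05° × 111000 × cos 28.59° ≈ 1.11 × 0.8781 = 0.97465 m.
Error at 65.44° = 1e-05° × 111000 × cos 65.44° ≈ 1.11 × 0.4156 = 0.46137 m.
So the lower-latitude error exceeds the higher by 0.97465 − 0.46137 = 0.51329 m.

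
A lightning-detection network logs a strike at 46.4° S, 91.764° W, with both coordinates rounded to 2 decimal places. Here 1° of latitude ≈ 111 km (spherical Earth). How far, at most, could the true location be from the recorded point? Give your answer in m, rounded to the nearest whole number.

674 m

Rounding to 2 decimal places leaves each coordinate within ±0.005° of the true value.
North–south component: 0.005° × 111000 = 555 m.
Longitude error → 0.005 × 111000 × cos 46.4° = 0.005 × 111000 × 0.6896 ≈ 382.739 m.
Worst case both components are at the extreme and orthogonal: √(555² + 382.739²) ≈ 674.177 m.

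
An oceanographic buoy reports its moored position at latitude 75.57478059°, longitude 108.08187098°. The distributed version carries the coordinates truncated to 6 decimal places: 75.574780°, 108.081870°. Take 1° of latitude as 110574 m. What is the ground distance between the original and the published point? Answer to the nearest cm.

The latitude changed by +0.00000059° and the longitude by +0.00000098°.
N–S: 0.00000059° × 110574 m/° = 0.0652387 m.
E–W at 75.5748°: 0.00000098° × 110574 × cos 75.5748° = 0.00000098 × 110574 × 0.2491 ≈ 0.0269949 m.
Hypotenuse of the two orthogonal shifts: √(0.0652387² + 0.0269949²) = 0.0706032 m.
That is 0.0706032 m = 7.0603 cm.

7 cm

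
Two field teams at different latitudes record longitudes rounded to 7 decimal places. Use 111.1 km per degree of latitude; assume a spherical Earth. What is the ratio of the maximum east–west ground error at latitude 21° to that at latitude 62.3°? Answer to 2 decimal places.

2.01

Rounding to 7 decimal places leaves the longitude within ±5e-08° of the true value.
Error at 21° = 5e-08° × 111100 × cos 21° ≈ 0.005555 × 0.9336 = 0.005186 m.
Error at 62.3° = 5e-08° × 111100 × cos 62.3° ≈ 0.005555 × 0.4648 = 0.0025822 m.
Ratio: 0.005186 / 0.0025822 = cos 21° / cos 62.3° ≈ 2.0084.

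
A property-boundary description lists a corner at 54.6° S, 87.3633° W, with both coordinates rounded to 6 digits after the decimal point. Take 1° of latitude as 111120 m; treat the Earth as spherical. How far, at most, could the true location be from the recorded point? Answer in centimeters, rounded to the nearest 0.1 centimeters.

6.4 centimeters

Rounding to 6 decimal places leaves each coordinate within ±5e-07° of the true value.
N–S: 5e-07° × 111120 m/° = 0.05556 m.
East–west component at 54.6°: 5e-07° × 111120 × cos 54.6° ≈ 5e-07 × 64369.7 ≈ 0.0321849 m.
Worst case both components are at the extreme and orthogonal: √(0.05556² + 0.0321849²) ≈ 0.0642089 m.
That is 0.0642089 m = 6.4209 cm.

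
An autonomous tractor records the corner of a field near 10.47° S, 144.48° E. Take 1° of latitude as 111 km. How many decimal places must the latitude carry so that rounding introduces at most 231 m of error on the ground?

3 decimal places

One degree of latitude covers 111000 m.
With N decimal places the half-ulp bound is 0.5·10⁻ᴺ°, or 0.5·10⁻ᴺ × 111000 m on the ground.
Setting 55500 × 10⁻ᴺ ≤ 231 gives 10ᴺ ≥ 240.3, i.e. N ≥ 2.38.
At 2 places the error can reach 555 m, but 3 places keeps it to 55.5 m.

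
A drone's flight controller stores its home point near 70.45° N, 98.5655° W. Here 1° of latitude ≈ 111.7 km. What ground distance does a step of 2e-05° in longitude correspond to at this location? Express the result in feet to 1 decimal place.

One degree of longitude here spans 111700 × cos 70.45° = 111700 × 0.3346 ≈ 37378.1 m; 2e-05° of that is 0.747562 m.
Converting: 0.747562 m × 3.2808 ft/m ≈ 2.4526 ft.

2.5 feet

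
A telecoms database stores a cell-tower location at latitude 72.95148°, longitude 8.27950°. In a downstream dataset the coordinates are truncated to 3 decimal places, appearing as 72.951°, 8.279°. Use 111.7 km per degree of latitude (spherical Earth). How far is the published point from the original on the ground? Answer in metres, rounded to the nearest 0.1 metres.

56.1 metres

The latitude changed by +0.00048° and the longitude by +0.00050°.
N–S: 0.00048° × 111700 m/° = 53.616 m.
East–west at this latitude: 0.00050° × 111700 × cos 72.951° ≈ 0.00050 × 32749.3 = 16.3746 m.
Hypotenuse of the two orthogonal shifts: √(53.616² + 16.3746²) = 56.0607 m.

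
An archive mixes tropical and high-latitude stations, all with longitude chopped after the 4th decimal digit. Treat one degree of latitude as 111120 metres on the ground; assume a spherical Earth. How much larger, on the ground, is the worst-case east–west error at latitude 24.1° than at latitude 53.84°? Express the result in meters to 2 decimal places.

Truncating at 4 decimal places can drop up to a full unit in the last place, so the longitude may be off by as much as 0.0001°.
Error at 24.1° = 0.0001° × 111120 × cos 24.1° ≈ 11.112 × 0.9128 = 10.143 m.
Error at 53.84° = 0.0001° × 111120 × cos 53.84° ≈ 11.112 × 0.5900 = 6.5565 m.
Difference: 10.143 − 6.5565 = 3.5869 m.

3.59 meters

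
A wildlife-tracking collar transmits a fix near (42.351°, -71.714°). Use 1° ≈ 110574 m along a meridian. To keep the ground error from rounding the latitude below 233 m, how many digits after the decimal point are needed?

One degree of latitude covers 110574 m.
With N decimal places the half-ulp bound is 0.5·10⁻ᴺ°, or 0.5·10⁻ᴺ × 110574 m on the ground.
Setting 55287 × 10⁻ᴺ ≤ 233 gives 10ᴺ ≥ 237.3, i.e. N ≥ 2.38.
So 3 decimal places suffice (55.3 m); 2 would allow up to 553 m.

3 decimal places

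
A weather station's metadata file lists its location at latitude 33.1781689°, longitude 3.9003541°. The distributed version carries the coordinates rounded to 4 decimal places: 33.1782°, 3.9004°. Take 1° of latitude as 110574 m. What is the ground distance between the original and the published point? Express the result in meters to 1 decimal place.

5.5 meters

The latitude changed by -0.0000311° and the longitude by -0.0000459°.
North–south shift: -0.0000311 × 110574 = -3.43885 m.
East–west at this latitude: -0.0000459° × 110574 × cos 33.1782° ≈ -0.0000459 × 92547.4 = -4.24793 m.
Hypotenuse of the two orthogonal shifts: √(3.43885² + 4.24793²) = 5.4654 m.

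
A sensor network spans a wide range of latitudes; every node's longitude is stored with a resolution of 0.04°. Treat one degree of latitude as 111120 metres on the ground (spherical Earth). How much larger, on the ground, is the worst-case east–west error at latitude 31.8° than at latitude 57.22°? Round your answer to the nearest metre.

With a 0.04° grid the true value lies within half a step, ±0.04°/2 = ±0.02°, of the stored one.
At 31.8°: 0.02° × 111120 × cos 31.8° = 0.02 × 111120 × 0.8499 ≈ 1888.8 m.
At 57.22°: 0.02° × 111120 × cos 57.22° = 0.02 × 111120 × 0.5414 ≈ 1203.2 m.
Difference: 1888.8 − 1203.2 = 685.56 m.

686 metres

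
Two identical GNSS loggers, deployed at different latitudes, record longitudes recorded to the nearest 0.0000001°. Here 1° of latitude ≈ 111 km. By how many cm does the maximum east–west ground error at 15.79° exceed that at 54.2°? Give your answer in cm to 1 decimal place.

0.2 cm

Rounding to 7 decimal places leaves the longitude within ±5e-08° of the true value.
At 15.79°: 5e-08° × 111000 × cos 15.79° = 5e-08 × 111000 × 0.9623 ≈ 0.0053406 m.
Error at 54.2° = 5e-08° × 111000 × cos 54.2° ≈ 0.00555 × 0.5850 = 0.0032465 m.
So the lower-latitude error exceeds the higher by 0.0053406 − 0.0032465 = 0.0020941 m.
That is 0.00209406 m = 0.20941 cm.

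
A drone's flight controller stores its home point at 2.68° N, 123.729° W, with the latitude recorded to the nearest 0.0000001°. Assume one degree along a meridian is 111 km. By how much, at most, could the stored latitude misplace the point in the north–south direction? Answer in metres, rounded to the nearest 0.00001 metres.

0.00555 metres

Rounding to 7 decimal places leaves the latitude within ±5e-08° of the true value.
So the N–S error is at most 5e-08 × 111000 = 0.00555 m.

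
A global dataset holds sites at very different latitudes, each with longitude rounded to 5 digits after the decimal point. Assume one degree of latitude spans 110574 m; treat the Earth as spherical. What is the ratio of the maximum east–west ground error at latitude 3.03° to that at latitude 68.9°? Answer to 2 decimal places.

2.77

Rounding to 5 decimal places leaves the longitude within ±5e-06° of the true value.
At 3.03°: 5e-06° × 110574 × cos 3.03° = 5e-06 × 110574 × 0.9986 ≈ 0.5521 m.
Error at 68.9° = 5e-06° × 110574 × cos 68.9° ≈ 0.55287 × 0.3600 = 0.19903 m.
The ratio reduces to cos 3.03° / cos 68.9° = 0.9986/0.3600 ≈ 2.7739.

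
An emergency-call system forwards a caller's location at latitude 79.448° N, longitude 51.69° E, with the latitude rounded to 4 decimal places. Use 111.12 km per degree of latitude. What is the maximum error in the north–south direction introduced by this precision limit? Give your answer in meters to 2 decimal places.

5.56 meters

Rounding to 4 decimal places leaves the latitude within ±5e-05° of the true value.
Along the meridian that is 5e-05° × 111120 m/° = 5.556 m.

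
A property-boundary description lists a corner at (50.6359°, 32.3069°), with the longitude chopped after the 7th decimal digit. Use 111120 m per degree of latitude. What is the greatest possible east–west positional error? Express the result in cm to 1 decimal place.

0.7 cm

Truncating at 7 decimal places can drop up to a full unit in the last place, so the longitude may be off by as much as 1e-07°.
One degree of longitude at 50.6359° is 111120 × cos 50.6359° ≈ 111120 × 0.6342 = 70477.4 m.
So at most 1e-07° × 70477.4 ≈ 0.00704774 m east–west.
That is 0.00704774 m = 0.70477 cm.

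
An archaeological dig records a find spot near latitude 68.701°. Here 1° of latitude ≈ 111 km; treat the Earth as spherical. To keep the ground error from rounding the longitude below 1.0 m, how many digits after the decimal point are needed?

At 68.701° one degree of longitude covers 111000 × cos 68.701° ≈ 111000 × 0.3632 ≈ 40319.1 m.
Rounding to N decimal places gives at most 0.5 × 10⁻ᴺ degrees of error, i.e. 0.5 × 10⁻ᴺ × 40319.1 m.
Setting 20159.5 × 10⁻ᴺ ≤ 1.0 gives 10ᴺ ≥ 2.016e+04, i.e. N ≥ 4.30.
N = 4 would give 2.02 m (too coarse); N = 5 gives 0.202 m ≤ 1.0 m.

5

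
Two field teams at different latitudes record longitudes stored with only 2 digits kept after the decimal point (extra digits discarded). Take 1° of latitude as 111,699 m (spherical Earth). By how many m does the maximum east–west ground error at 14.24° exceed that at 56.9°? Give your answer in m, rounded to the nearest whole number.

Truncating at 2 decimal places can drop up to a full unit in the last place, so the longitude may be off by as much as 0.01°.
Error at 14.24° = 0.01° × 111699 × cos 14.24° ≈ 1117 × 0.9693 = 1082.7 m.
Error at 56.9° = 0.01° × 111699 × cos 56.9° ≈ 1117 × 0.5461 = 609.99 m.
So the lower-latitude error exceeds the higher by 1082.7 − 609.99 = 472.68 m.

473 m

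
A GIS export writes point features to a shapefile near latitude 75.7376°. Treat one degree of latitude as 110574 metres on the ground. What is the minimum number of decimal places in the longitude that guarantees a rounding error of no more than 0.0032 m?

7 decimal places

At 75.7376° one degree of longitude covers 110574 × cos 75.7376° ≈ 110574 × 0.2464 ≈ 27241.3 m.
Rounding to N decimal places gives at most 0.5 × 10⁻ᴺ degrees of error, i.e. 0.5 × 10⁻ᴺ × 27241.3 m.
Need 0.5 × 27241.3 × 10⁻ᴺ ≤ 0.0032 → 10⁻ᴺ ≤ 2.349e-07, so N ≥ 6.63.
N = 6 would give 0.0136 m (too coarse); N = 7 gives 0.00136 m ≤ 0.0032 m.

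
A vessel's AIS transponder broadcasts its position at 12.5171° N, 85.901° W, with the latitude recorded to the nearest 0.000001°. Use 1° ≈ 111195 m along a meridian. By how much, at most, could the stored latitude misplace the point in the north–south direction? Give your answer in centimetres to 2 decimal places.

Rounding to 6 decimal places leaves the latitude within ±5e-07° of the true value.
Along the meridian that is 5e-07° × 111195 m/° = 0.0555975 m.
That is 0.0555975 m = 5.5597 cm.

5.56 centimetres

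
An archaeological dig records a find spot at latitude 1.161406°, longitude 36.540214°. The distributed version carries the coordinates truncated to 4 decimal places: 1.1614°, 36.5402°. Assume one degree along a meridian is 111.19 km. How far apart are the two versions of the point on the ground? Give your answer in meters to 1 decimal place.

Δlat = 1.161406 − 1.1614 = +0.000006°; Δlon = 36.540214 − 36.5402 = +0.000014°.
North–south shift: 0.000006 × 111190 = 0.66714 m.
E–W at 1.1614°: 0.000014° × 111190 × cos 1.1614° = 0.000014 × 111190 × 0.9998 ≈ 1.55634 m.
Combined displacement = (0.66714² + 1.55634²)^½ ≈ 1.6933 m.

1.7 meters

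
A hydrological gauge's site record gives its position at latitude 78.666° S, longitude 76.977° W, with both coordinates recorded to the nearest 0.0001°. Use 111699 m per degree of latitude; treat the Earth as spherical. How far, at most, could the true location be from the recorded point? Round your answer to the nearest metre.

Rounding to 4 decimal places leaves each coordinate within ±5e-05° of the true value.
North–south component: 5e-05° × 111699 = 5.58495 m.
Longitude error → 5e-05 × 111699 × cos 78.666° = 5e-05 × 111699 × 0.1965 ≈ 1.0976 m.
Worst case both components are at the extreme and orthogonal: √(5.58495² + 1.0976²) ≈ 5.69178 m.

6 metres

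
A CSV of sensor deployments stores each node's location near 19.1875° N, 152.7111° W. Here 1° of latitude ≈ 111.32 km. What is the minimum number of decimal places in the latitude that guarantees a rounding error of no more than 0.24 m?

6 decimal places

One degree of latitude covers 111320 m.
N decimal places → at most half a unit in the last place, 0.5 × 10⁻ᴺ° = 111320/2 × 10⁻ᴺ m.
Need 0.5 × 111320 × 10⁻ᴺ ≤ 0.24 → 10⁻ᴺ ≤ 4.312e-06, so N ≥ 5.37.
At 5 places the error can reach 0.557 m, but 6 places keeps it to 0.0557 m.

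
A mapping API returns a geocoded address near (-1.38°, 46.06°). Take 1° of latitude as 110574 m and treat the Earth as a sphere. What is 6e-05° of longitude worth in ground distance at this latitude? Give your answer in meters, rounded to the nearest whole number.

7 meters

At 1.38° a degree of longitude is 110574 × cos 1.38° ≈ 110542 m, so 6e-05° corresponds to 6.63252 m.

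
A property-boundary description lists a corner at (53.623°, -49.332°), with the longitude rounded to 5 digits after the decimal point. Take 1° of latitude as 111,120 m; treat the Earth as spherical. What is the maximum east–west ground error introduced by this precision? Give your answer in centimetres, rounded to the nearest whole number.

Rounding to 5 decimal places leaves the longitude within ±5e-06° of the true value.
At latitude 53.623° a degree of longitude spans 111120 m × cos 53.623° = 111120 × 0.5931 ≈ 65904.8 m.
Maximum E–W displacement: 5e-06 × 65904.8 = 0.329524 m.
That is 0.329524 m = 32.952 cm.

33 centimetres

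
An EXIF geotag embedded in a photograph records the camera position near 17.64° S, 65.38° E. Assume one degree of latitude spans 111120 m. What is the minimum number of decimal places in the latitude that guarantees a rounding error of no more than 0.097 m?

6 decimal places

One degree of latitude covers 111120 m.
Rounding to N decimal places gives at most 0.5 × 10⁻ᴺ degrees of error, i.e. 0.5 × 10⁻ᴺ × 111120 m.
Setting 55560 × 10⁻ᴺ ≤ 0.097 gives 10ᴺ ≥ 5.728e+05, i.e. N ≥ 5.76.
So 6 decimal places suffice (0.0556 m); 5 would allow up to 0.556 m.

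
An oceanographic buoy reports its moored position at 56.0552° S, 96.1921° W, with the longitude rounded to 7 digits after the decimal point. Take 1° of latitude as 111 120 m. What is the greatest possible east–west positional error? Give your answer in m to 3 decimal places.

0.003 m

Rounding to 7 decimal places leaves the longitude within ±5e-08° of the true value.
One degree of longitude at 56.0552° is 111120 × cos 56.0552° ≈ 111120 × 0.5584 = 62048.7 m.
Maximum E–W displacement: 5e-08 × 62048.7 = 0.00310244 m.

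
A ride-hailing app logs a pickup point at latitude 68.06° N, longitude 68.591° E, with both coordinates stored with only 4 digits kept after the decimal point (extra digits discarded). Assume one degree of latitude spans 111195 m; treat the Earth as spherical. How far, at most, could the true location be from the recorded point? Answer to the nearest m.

Truncating at 4 decimal places can drop up to a full unit in the last place, so each coordinate may be off by as much as 0.0001°.
N–S: 0.0001° × 111195 m/° = 11.1195 m.
East–west component at 68.06°: 0.0001° × 111195 × cos 68.06° ≈ 0.0001 × 41546.4 ≈ 4.15464 m.
Worst case both components are at the extreme and orthogonal: √(11.1195² + 4.15464²) ≈ 11.8703 m.

12 m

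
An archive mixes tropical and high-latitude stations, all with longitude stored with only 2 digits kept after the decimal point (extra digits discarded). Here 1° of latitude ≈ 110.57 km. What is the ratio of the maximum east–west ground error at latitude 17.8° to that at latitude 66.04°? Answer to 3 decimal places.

2.345

Truncating at 2 decimal places can drop up to a full unit in the last place, so the longitude may be off by as much as 0.01°.
At 17.8°: 0.01° × 110570 × cos 17.8° = 0.01 × 110570 × 0.9521 ≈ 1052.8 m.
Error at 66.04° = 0.01° × 110570 × cos 66.04° ≈ 1105.7 × 0.4061 = 449.02 m.
The ratio reduces to cos 17.8° / cos 66.04° = 0.9521/0.4061 ≈ 2.3446.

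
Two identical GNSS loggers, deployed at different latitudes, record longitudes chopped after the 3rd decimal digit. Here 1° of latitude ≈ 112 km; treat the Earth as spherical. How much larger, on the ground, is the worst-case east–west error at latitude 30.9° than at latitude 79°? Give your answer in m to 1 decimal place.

Truncating at 3 decimal places can drop up to a full unit in the last place, so the longitude may be off by as much as 0.001°.
At 30.9°: 0.001° × 112000 × cos 30.9° = 0.001 × 112000 × 0.8581 ≈ 96.103 m.
At 79°: 0.001° × 112000 × cos 79° = 0.001 × 112000 × 0.1908 ≈ 21.371 m.
Difference: 96.103 − 21.371 = 74.733 m.

74.7 m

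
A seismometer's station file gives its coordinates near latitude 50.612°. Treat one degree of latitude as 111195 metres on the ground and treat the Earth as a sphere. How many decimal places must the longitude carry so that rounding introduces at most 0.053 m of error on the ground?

At 50.612° one degree of longitude covers 111195 × cos 50.612° ≈ 111195 × 0.6346 ≈ 70560.9 m.
Rounding to N decimal places gives at most 0.5 × 10⁻ᴺ degrees of error, i.e. 0.5 × 10⁻ᴺ × 70560.9 m.
Setting 35280.4 × 10⁻ᴺ ≤ 0.053 gives 10ᴺ ≥ 6.657e+05, i.e. N ≥ 5.82.
At 5 places the error can reach 0.353 m, but 6 places keeps it to 0.0353 m.

6 decimal places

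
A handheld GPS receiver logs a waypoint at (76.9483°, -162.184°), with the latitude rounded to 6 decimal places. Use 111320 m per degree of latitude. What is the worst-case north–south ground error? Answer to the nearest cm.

Rounding to 6 decimal places leaves the latitude within ±5e-07° of the true value.
Along the meridian that is 5e-07° × 111320 m/° = 0.05566 m.
That is 0.05566 m = 5.566 cm.

6 cm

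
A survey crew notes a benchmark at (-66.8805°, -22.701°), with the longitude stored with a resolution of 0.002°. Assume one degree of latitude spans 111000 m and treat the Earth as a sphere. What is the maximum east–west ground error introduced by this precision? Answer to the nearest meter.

44 meters

With a 0.002° grid the true value lies within half a step, ±0.002°/2 = ±0.001°, of the stored one.
At latitude 66.8805° a degree of longitude spans 111000 m × cos 66.8805° = 111000 × 0.3927 ≈ 43584.2 m.
East–west error: 0.001° × 43584.2 m/° ≈ 43.5842 m.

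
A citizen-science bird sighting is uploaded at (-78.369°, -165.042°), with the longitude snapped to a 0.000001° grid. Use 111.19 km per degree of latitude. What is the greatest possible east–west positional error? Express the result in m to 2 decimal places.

0.01 m

With a 0.000001° grid the true value lies within half a step, ±0.000001°/2 = ±5e-07°, of the stored one.
Parallels shrink by cos φ, so at 78.369° a degree of longitude is 111190 × 0.2016 ≈ 22416.8 m.
East–west error: 5e-07° × 22416.8 m/° ≈ 0.0112084 m.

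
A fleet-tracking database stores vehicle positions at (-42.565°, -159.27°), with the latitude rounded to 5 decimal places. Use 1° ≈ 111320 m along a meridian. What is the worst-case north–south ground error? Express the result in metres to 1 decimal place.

Rounding to 5 decimal places leaves the latitude within ±5e-06° of the true value.
Along the meridian that is 5e-06° × 111320 m/° = 0.5566 m.

0.6 metres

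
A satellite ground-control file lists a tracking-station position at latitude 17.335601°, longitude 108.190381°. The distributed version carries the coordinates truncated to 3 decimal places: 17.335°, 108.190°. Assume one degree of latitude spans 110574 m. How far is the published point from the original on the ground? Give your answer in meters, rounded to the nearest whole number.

78 meters

The latitude changed by +0.000601° and the longitude by +0.000381°.
N–S: 0.000601° × 110574 m/° = 66.455 m.
E–W at 17.335°: 0.000381° × 110574 × cos 17.335° = 0.000381 × 110574 × 0.9546 ≈ 40.2152 m.
Distance: √(66.455² + 40.2152²) ≈ 77.6758 m.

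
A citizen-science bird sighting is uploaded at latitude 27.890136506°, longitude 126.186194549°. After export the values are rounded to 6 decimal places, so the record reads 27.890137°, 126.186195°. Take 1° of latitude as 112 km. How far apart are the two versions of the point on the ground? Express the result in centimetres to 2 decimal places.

Δlat = 27.890136506 − 27.890137 = -0.000000494°; Δlon = 126.186194549 − 126.186195 = -0.000000451°.
North–south shift: -0.000000494 × 112000 = -0.055328 m.
East–west at this latitude: -0.000000451° × 112000 × cos 27.8901° ≈ -0.000000451 × 98990.8 = -0.0446448 m.
Combined displacement = (0.055328² + 0.0446448²)^½ ≈ 0.0710939 m.
That is 0.0710939 m = 7.1094 cm.

7.11 centimetres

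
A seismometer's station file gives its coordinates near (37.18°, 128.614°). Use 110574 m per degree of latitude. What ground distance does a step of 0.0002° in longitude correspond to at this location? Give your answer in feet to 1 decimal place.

57.8 feet

One degree of longitude here spans 110574 × cos 37.18° = 110574 × 0.7967 ≈ 88098.8 m; 0.0002° of that is 17.6198 m.
In feet: 17.6198 m ÷ 0.3048 ≈ 57.808 ft.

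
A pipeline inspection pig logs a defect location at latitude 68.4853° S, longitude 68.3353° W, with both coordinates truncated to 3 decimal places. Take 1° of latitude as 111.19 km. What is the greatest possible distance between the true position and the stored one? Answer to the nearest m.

118 m

Truncating at 3 decimal places can drop up to a full unit in the last place, so each coordinate may be off by as much as 0.001°.
North–south component: 0.001° × 111190 = 111.19 m.
Longitude error → 0.001 × 111190 × cos 68.4853° = 0.001 × 111190 × 0.3667 ≈ 40.7778 m.
The two errors are perpendicular, so the maximum displacement is √(111.19² + 40.7778²) ≈ 118.432 m.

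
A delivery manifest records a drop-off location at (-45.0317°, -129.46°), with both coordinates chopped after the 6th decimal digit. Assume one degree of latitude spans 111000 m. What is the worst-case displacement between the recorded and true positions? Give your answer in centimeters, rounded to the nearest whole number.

Truncating at 6 decimal places can drop up to a full unit in the last place, so each coordinate may be off by as much as 1e-06°.
N–S: 1e-06° × 111000 m/° = 0.111 m.
E–W at 45.0317°: 1e-06° × 111000 × cos 45.0317° = 1e-06 × 111000 × 0.7067 ≈ 0.0784454 m.
Worst case both components are at the extreme and orthogonal: √(0.111² + 0.0784454²) ≈ 0.135922 m.
That is 0.135922 m = 13.592 cm.

14 centimeters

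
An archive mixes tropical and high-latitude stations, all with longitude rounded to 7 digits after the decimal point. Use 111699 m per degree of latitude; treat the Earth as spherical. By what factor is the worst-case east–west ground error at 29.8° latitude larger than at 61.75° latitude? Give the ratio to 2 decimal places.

1.83

Rounding to 7 decimal places leaves the longitude within ±5e-08° of the true value.
At 29.8°: 5e-08° × 111699 × cos 29.8° = 5e-08 × 111699 × 0.8678 ≈ 0.0048464 m.
Error at 61.75° = 5e-08° × 111699 × cos 61.75° ≈ 0.0055849 × 0.4733 = 0.0026435 m.
The ratio reduces to cos 29.8° / cos 61.75° = 0.8678/0.4733 ≈ 1.8334.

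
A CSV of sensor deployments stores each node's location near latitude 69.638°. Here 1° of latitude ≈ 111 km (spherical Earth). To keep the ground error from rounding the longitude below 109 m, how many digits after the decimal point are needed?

3

At 69.638° one degree of longitude covers 111000 × cos 69.638° ≈ 111000 × 0.3480 ≈ 38622.5 m.
N decimal places → at most half a unit in the last place, 0.5 × 10⁻ᴺ° = 38622.5/2 × 10⁻ᴺ m.
Need 0.5 × 38622.5 × 10⁻ᴺ ≤ 109 → 10⁻ᴺ ≤ 5.644e-03, so N ≥ 2.25.
So 3 decimal places suffice (19.3 m); 2 would allow up to 193 m.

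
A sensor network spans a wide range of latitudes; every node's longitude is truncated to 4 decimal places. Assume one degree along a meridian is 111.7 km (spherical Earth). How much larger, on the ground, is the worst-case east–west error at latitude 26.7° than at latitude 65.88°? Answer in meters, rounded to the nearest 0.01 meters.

Truncating at 4 decimal places can drop up to a full unit in the last place, so the longitude may be off by as much as 0.0001°.
At 26.7°: 0.0001° × 111700 × cos 26.7° = 0.0001 × 111700 × 0.8934 ≈ 9.979 m.
Error at 65.88° = 0.0001° × 111700 × cos 65.88° ≈ 11.17 × 0.4086 = 4.5646 m.
Difference: 9.979 − 4.5646 = 5.4143 m.

5.41 meters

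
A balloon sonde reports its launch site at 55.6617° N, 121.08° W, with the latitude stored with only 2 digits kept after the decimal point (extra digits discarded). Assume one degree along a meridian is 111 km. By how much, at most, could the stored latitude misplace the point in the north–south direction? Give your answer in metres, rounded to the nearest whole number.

1110 metres

Truncating at 2 decimal places can drop up to a full unit in the last place, so the latitude may be off by as much as 0.01°.
Along the meridian that is 0.01° × 111000 m/° = 1110 m.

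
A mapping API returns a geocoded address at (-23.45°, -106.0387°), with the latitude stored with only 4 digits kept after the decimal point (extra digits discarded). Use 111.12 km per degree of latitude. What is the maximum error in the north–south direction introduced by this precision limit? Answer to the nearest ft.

Truncating at 4 decimal places can drop up to a full unit in the last place, so the latitude may be off by as much as 0.0001°.
So the N–S error is at most 0.0001 × 111120 = 11.112 m.
Converting: 11.112 m × 3.2808 ft/m ≈ 36.457 ft.

36 ft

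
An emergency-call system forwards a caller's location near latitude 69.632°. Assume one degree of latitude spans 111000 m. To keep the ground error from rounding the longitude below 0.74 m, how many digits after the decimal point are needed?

At 69.632° one degree of longitude covers 111000 × cos 69.632° ≈ 111000 × 0.3480 ≈ 38633.4 m.
Rounding to N decimal places gives at most 0.5 × 10⁻ᴺ degrees of error, i.e. 0.5 × 10⁻ᴺ × 38633.4 m.
Need 0.5 × 38633.4 × 10⁻ᴺ ≤ 0.74 → 10⁻ᴺ ≤ 3.831e-05, so N ≥ 4.42.
N = 4 would give 1.93 m (too coarse); N = 5 gives 0.193 m ≤ 0.74 m.

5 decimal places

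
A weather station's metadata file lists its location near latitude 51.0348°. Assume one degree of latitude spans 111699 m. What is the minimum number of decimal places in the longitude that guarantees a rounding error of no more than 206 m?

3 decimal places

At 51.0348° one degree of longitude covers 111699 × cos 51.0348° ≈ 111699 × 0.6288 ≈ 70241.7 m.
N decimal places → at most half a unit in the last place, 0.5 × 10⁻ᴺ° = 70241.7/2 × 10⁻ᴺ m.
Need 0.5 × 70241.7 × 10⁻ᴺ ≤ 206 → 10⁻ᴺ ≤ 5.865e-03, so N ≥ 2.23.
So 3 decimal places suffice (35.1 m); 2 would allow up to 351 m.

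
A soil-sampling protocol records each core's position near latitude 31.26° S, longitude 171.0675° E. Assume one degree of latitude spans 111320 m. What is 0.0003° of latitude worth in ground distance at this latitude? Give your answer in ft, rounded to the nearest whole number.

110 ft

Along a meridian 0.0003° is 0.0003 × 111320 = 33.396 m.
Converting: 33.396 m × 3.2808 ft/m ≈ 109.57 ft.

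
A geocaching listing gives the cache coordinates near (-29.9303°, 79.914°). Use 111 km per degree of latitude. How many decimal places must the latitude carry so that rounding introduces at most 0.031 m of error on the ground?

7 decimal places

One degree of latitude covers 111000 m.
Rounding to N decimal places gives at most 0.5 × 10⁻ᴺ degrees of error, i.e. 0.5 × 10⁻ᴺ × 111000 m.
Setting 55500 × 10⁻ᴺ ≤ 0.031 gives 10ᴺ ≥ 1.79e+06, i.e. N ≥ 6.25.
At 6 places the error can reach 0.0555 m, but 7 places keeps it to 0.00555 m.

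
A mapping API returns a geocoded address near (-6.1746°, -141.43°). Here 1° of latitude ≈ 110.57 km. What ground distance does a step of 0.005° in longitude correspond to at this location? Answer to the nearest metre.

550 metres

At 6.1746° a degree of longitude is 110570 × cos 6.1746° ≈ 109929 m, so 0.005° corresponds to 549.643 m.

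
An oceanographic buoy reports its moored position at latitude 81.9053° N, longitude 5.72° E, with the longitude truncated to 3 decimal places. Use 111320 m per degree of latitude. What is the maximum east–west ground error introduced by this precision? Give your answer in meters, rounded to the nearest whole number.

16 meters

Truncating at 3 decimal places can drop up to a full unit in the last place, so the longitude may be off by as much as 0.001°.
One degree of longitude at 81.9053° is 111320 × cos 81.9053° ≈ 111320 × 0.1408 = 15674.9 m.
East–west error: 0.001° × 15674.9 m/° ≈ 15.6749 m.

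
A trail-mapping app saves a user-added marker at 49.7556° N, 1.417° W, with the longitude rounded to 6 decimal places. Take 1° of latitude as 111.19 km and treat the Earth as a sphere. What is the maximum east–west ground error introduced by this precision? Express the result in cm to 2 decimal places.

3.59 cm

Rounding to 6 decimal places leaves the longitude within ±5e-07° of the true value.
One degree of longitude at 49.7556° is 111190 × cos 49.7556° ≈ 111190 × 0.6460 = 71834.2 m.
So at most 5e-07° × 71834.2 ≈ 0.0359171 m east–west.
That is 0.0359171 m = 3.5917 cm.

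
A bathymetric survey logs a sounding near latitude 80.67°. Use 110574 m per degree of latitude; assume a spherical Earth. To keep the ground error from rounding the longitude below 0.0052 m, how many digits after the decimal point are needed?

7 decimal places

At 80.67° one degree of longitude covers 110574 × cos 80.67° ≈ 110574 × 0.1621 ≈ 17926.3 m.
N decimal places → at most half a unit in the last place, 0.5 × 10⁻ᴺ° = 17926.3/2 × 10⁻ᴺ m.
Need 0.5 × 17926.3 × 10⁻ᴺ ≤ 0.0052 → 10⁻ᴺ ≤ 5.802e-07, so N ≥ 6.24.
So 7 decimal places suffice (0.000896 m); 6 would allow up to 0.00896 m.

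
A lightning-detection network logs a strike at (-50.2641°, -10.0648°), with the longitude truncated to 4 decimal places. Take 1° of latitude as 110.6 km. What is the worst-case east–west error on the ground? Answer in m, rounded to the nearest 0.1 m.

7.1 m

Truncating at 4 decimal places can drop up to a full unit in the last place, so the longitude may be off by as much as 0.0001°.
At latitude 50.2641° a degree of longitude spans 110600 m × cos 50.2641° = 110600 × 0.6392 ≈ 70701 m.
Maximum E–W displacement: 0.0001 × 70701 = 7.0701 m.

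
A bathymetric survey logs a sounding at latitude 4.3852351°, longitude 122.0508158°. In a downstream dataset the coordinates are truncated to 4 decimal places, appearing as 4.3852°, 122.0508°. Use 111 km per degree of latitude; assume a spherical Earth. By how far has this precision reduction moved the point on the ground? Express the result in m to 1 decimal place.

4.3 m

The latitude changed by +0.0000351° and the longitude by +0.0000158°.
N–S: 0.0000351° × 111000 m/° = 3.8961 m.
E–W at 4.3852°: 0.0000158° × 111000 × cos 4.3852° = 0.0000158 × 111000 × 0.9971 ≈ 1.74867 m.
Distance: √(3.8961² + 1.74867²) ≈ 4.27053 m.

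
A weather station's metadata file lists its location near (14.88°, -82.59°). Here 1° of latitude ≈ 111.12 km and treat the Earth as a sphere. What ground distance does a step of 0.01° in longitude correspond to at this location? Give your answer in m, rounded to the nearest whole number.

One degree of longitude here spans 111120 × cos 14.88° = 111120 × 0.9665 ≈ 107394 m; 0.01° of that is 1073.94 m.

1074 m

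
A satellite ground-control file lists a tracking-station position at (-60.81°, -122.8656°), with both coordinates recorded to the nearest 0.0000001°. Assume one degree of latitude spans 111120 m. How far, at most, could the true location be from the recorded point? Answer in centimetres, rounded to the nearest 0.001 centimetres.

0.618 centimetres

Rounding to 7 decimal places leaves each coordinate within ±5e-08° of the true value.
N–S: 5e-08° × 111120 m/° = 0.005556 m.
E–W at 60.81°: 5e-08° × 111120 × cos 60.81° = 5e-08 × 111120 × 0.4877 ≈ 0.0027097 m.
The two errors are perpendicular, so the maximum displacement is √(0.005556² + 0.0027097²) ≈ 0.00618155 m.
That is 0.00618155 m = 0.61816 cm.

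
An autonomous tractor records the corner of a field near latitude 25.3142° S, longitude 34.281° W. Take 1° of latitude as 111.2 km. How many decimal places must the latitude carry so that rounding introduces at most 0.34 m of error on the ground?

One degree of latitude covers 111200 m.
N decimal places → at most half a unit in the last place, 0.5 × 10⁻ᴺ° = 111200/2 × 10⁻ᴺ m.
Setting 55600 × 10⁻ᴺ ≤ 0.34 gives 10ᴺ ≥ 1.635e+05, i.e. N ≥ 5.21.
N = 5 would give 0.556 m (too coarse); N = 6 gives 0.0556 m ≤ 0.34 m.

6 decimal places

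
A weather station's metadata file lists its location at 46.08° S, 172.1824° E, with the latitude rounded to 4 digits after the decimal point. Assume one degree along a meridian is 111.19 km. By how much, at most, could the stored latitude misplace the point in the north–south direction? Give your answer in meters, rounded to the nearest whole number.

6 meters

Rounding to 4 decimal places leaves the latitude within ±5e-05° of the true value.
So the N–S error is at most 5e-05 × 111190 = 5.5595 m.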